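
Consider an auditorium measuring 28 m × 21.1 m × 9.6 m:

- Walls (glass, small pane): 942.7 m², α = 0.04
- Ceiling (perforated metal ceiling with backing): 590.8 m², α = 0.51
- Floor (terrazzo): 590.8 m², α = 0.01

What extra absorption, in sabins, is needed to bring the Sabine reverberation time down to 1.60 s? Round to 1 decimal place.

Equivalent absorption area: A₁ = 942.7×0.04 + 590.8×0.51 + 590.8×0.01 = 344.924 m².
For T = 1.60 s, need A₂ = 0.161·V/T = 0.161·5671.68/1.60 = 570.713 sabins.
ΔA = A₂ − A₁ = 570.713 − 344.924 = 225.8 sabins.

225.8 sabins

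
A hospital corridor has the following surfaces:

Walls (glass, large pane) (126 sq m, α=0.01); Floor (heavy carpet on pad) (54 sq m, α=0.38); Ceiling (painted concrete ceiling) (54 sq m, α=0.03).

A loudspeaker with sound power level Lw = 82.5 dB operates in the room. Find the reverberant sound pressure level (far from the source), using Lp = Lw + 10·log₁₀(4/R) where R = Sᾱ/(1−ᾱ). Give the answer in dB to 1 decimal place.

A = 23.400 sabins; S = 234.0 sq m.
ᾱ = 23.400/234.0 = 0.1000; R = Sᾱ/(1−ᾱ) = 23.400/(1−0.1000) = 26.000 sq m.
Lp = Lw + 10 log₁₀(4/R) = 82.5 -8.13 = 74.4 dB.

74.4 dB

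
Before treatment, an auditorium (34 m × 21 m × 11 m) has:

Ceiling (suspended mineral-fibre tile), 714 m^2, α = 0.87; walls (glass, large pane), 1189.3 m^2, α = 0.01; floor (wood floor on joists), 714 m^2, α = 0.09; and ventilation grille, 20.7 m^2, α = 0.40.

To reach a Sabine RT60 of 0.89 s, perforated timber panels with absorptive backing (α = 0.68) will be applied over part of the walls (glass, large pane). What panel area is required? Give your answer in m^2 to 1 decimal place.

Total absorption A₁ = 714·0.87 + 1189.3·0.01 + 714·0.09 + 20.7·0.40
  = 621.180 + 11.893 + 64.260 + 8.280 = 705.613 m^2 sabins.
Required A₂ = 0.161·7854/0.89 = 1420.780 sabins.
ΔA needed = 1420.780 − 705.613 = 715.167 sabins.
Each m^2 of panel replacing the walls (glass, large pane) adds (0.68 − 0.01) = 0.67 sabins.
Area = ΔA/Δα = 715.167/0.67 = 1067.4 m^2.

1067.4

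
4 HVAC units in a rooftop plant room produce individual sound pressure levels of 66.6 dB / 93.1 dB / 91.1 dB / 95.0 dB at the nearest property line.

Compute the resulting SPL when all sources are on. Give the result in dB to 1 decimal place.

98.1 dB

Σ 10^(Lᵢ/10) = 6.497e+09.
L_total = 10·log₁₀(6.497e+09) = 98.1 dB.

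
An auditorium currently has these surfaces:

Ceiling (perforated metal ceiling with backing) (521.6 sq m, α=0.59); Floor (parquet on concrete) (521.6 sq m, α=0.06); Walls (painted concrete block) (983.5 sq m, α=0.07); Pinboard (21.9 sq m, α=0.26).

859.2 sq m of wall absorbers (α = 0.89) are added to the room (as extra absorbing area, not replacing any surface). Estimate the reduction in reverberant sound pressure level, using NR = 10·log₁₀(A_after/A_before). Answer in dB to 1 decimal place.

A_before = Σ Sᵢαᵢ = 521.6·0.59 + 521.6·0.06 + 983.5·0.07 + 21.9·0.26 = 413.579 sabins.
Treatment contributes 859.2·0.89 = 764.688 sabins.
A_after = 413.579 + 764.688 = 1178.267 sabins.
NR = 10·log₁₀(1178.267/413.579) = 4.5 dB.

4.5 dB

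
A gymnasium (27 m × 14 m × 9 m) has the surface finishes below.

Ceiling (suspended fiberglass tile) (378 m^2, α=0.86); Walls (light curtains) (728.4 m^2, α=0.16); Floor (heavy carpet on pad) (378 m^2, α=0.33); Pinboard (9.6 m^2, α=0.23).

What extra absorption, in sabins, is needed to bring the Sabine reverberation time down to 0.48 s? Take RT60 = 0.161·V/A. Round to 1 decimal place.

572.5 sabins

Equivalent absorption area: A₁ = 378×0.86 + 728.4×0.16 + 378×0.33 + 9.6×0.23 = 568.572 m^2.
For T = 0.48 s, need A₂ = 0.161·V/T = 0.161·3402/0.48 = 1141.088 sabins.
Shortfall: 1141.088 − 568.572 = 572.5 sabins.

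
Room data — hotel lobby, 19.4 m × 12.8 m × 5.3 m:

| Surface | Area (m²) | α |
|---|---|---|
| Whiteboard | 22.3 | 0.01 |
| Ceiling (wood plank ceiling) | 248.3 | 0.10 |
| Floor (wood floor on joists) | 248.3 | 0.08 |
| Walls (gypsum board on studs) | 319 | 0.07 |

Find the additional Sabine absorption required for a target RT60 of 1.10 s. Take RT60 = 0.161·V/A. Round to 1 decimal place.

A₁ = Σ Sᵢαᵢ = 22.3*0.01 + 248.3*0.10 + 248.3*0.08 + 319*0.07 = 67.247 sabins.
Target A₂ = 0.161·1316.096/1.10 = 192.629 sabins (V = 1316.096 m³).
Additional absorption ΔA = 192.629 − 67.247 = 125.4 sabins.

125.4 sabins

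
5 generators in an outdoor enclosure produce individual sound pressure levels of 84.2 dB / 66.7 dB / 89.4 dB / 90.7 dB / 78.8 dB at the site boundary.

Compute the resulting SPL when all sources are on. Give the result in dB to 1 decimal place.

93.8 dB

Converting to relative power and adding: 10^(84.2/10) + 10^(66.7/10) + 10^(89.4/10) + 10^(90.7/10) + 10^(78.8/10) = 2.389e+09.
Back to dB: 10·log₁₀ Σ = 93.8 dB.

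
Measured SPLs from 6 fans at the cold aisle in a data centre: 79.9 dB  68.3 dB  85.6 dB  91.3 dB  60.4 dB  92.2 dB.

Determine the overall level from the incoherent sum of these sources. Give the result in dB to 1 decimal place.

95.4 dB

Σ 10^(Lᵢ/10) = 3.477e+09.
Back to dB: 10·log₁₀ Σ = 95.4 dB.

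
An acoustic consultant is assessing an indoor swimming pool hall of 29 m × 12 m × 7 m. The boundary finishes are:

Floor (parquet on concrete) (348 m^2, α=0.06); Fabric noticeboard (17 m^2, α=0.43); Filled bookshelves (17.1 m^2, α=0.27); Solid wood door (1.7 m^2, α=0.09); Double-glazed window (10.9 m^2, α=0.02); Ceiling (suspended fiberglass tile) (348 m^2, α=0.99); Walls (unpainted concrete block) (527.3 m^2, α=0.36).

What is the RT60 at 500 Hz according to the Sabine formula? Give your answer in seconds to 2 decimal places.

0.69 s

A = Σ Sᵢαᵢ = 348·0.06 + 17·0.43 + 17.1·0.27 + 1.7·0.09 + 10.9·0.02 + 348·0.99 + 527.3·0.36 = 567.526 sabins.
Volume V = 29 × 12 × 7 = 2436 m³.
RT60 = 0.161 · V / A = 0.161 × 2436 / 567.526 = 0.69 s.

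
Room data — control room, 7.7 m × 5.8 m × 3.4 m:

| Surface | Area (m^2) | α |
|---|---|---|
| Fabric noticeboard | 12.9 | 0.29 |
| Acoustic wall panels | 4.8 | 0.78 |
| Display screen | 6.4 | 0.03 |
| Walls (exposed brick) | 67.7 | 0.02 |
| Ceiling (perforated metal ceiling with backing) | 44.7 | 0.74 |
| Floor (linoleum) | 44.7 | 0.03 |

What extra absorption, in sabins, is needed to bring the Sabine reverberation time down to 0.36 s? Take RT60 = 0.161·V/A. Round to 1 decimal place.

24.5 sabins

Summing Sᵢαᵢ: 3.741 + 3.744 + 0.192 + 1.354 + 33.078 + 1.341 → A₁ = 43.450 sabins.
Target A₂ = 0.161·151.844/0.36 = 67.908 sabins (V = 151.844 m³).
ΔA = A₂ − A₁ = 67.908 − 43.450 = 24.5 sabins.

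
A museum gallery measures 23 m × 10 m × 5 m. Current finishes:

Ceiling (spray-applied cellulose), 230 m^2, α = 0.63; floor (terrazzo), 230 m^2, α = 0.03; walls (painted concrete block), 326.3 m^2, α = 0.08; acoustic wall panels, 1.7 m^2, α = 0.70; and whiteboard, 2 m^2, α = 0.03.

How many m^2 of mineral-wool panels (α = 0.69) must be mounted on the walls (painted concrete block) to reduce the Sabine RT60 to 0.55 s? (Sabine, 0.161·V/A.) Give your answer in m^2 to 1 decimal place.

258.2

Summing Sᵢαᵢ: 144.900 + 6.900 + 26.104 + 1.190 + 0.060 → A₁ = 179.154 sabins.
V = 1150 m³. Target absorption A₂ = 0.161 × 1150 / 0.55 = 336.636 sabins.
ΔA needed = 336.636 − 179.154 = 157.482 sabins.
Each m^2 of panel replacing the walls (painted concrete block) adds (0.69 − 0.08) = 0.61 sabins.
Panel area = 157.482 / 0.61 = 258.2 m^2.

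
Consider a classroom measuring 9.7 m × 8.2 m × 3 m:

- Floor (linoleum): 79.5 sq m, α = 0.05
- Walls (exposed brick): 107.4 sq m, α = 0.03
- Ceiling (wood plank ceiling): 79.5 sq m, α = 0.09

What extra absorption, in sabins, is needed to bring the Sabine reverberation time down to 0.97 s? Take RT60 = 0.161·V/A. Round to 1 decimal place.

Summing Sᵢαᵢ: 3.975 + 3.222 + 7.155 → A₁ = 14.352 sabins.
Target A₂ = 0.161·238.62/0.97 = 39.606 sabins (V = 238.62 m³).
ΔA = A₂ − A₁ = 39.606 − 14.352 = 25.3 sabins.

25.3 sabins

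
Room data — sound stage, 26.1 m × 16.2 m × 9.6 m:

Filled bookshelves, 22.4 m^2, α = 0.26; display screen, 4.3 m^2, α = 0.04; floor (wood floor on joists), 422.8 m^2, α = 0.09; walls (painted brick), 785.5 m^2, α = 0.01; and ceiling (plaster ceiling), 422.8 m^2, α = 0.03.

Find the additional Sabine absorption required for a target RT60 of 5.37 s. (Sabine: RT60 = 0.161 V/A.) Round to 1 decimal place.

Equivalent absorption area: A₁ = 22.4×0.26 + 4.3×0.04 + 422.8×0.09 + 785.5×0.01 + 422.8×0.03 = 64.587 m^2.
V = 4059.072 m³. Required absorption A₂ = 0.161 × 4059.072 / 5.37 = 121.697 sabins.
Additional absorption ΔA = 121.697 − 64.587 = 57.1 sabins.

57.1 sabins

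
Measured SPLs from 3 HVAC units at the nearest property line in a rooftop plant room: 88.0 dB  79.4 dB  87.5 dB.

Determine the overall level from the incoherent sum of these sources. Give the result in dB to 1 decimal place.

Sum in the linear (power) domain: Σ 10^(Lᵢ/10) = 10^(88.0/10) + 10^(79.4/10) + 10^(87.5/10) = 1.28e+09.
Back to dB: 10·log₁₀ Σ = 91.1 dB.

91.1 dB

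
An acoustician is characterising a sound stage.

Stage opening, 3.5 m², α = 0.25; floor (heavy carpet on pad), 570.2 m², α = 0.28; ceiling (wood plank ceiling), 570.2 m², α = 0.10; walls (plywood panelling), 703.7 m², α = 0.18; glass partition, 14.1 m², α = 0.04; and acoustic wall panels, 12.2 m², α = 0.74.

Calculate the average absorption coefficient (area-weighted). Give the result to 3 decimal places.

0.189

S = Σ Sᵢ = 3.5 + 570.2 + 570.2 + 703.7 + 14.1 + 12.2 = 1873.9 m².
Weighted sum Σ Sα = 353.809.
ᾱ = 353.809 / 1873.9 = 0.189.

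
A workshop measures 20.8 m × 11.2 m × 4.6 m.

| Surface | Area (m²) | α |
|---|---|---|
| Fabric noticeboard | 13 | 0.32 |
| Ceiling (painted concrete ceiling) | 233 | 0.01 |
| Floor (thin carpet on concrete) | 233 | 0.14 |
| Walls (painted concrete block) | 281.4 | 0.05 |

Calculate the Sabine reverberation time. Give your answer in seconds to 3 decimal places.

3.244 s

Summing Sᵢαᵢ: 4.160 + 2.330 + 32.620 + 14.070 → A = 53.180 sabins.
V = 20.8·11.2·4.6 = 1071.616 m³.
Sabine: RT60 = 0.161 × 1071.616 / 53.180 = 3.244 s.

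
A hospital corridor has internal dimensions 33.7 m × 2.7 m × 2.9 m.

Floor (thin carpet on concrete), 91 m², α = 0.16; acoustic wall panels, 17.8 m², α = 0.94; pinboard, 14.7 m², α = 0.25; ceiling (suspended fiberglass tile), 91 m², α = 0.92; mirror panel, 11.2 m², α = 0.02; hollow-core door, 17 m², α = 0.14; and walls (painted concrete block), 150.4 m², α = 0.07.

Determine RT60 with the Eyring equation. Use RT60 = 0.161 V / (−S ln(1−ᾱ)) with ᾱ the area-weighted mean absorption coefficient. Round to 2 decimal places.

0.26 seconds

Total surface area S = 91 + 17.8 + 14.7 + 91 + 11.2 + 17 + 150.4 = 393.1 m².
Σ(Sᵢαᵢ) = 91·0.16 + 17.8·0.94 + 14.7·0.25 + 91·0.92 + 11.2·0.02 + 17·0.14 + 150.4·0.07 = 131.819.
ᾱ = 131.819 / 393.1 = 0.3353.
−S·ln(1−ᾱ) = −393.1 × ln(1 − 0.3353) = 160.550.
V = 33.7 × 2.7 × 2.9 = 263.871 m³.
T = 0.161·V/[−S·ln(1−ᾱ)] = 0.161·263.871/160.550 = 0.26 s.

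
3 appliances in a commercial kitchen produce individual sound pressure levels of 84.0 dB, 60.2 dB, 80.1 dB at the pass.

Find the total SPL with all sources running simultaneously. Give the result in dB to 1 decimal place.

Converting to relative power and adding: 10^(84.0/10) + 10^(60.2/10) + 10^(80.1/10) = 3.546e+08.
Combined level = 10 log₁₀(3.546e+08) = 85.5 dB.

85.5 dB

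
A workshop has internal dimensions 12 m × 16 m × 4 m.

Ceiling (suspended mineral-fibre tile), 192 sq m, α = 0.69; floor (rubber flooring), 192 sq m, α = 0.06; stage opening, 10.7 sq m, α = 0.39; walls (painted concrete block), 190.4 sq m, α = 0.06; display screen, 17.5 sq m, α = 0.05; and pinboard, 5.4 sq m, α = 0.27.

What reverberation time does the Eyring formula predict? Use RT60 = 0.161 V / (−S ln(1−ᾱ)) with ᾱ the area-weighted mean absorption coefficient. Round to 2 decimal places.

Total surface area S = 192 + 192 + 10.7 + 190.4 + 17.5 + 5.4 = 608.0 sq m.
Σ(Sᵢαᵢ) = 192×0.69 + 192×0.06 + 10.7×0.39 + 190.4×0.06 + 17.5×0.05 + 5.4×0.27 = 161.930.
ᾱ = 161.930 / 608.0 = 0.2663.
Eyring denominator: −S ln(1−ᾱ) = 188.270.
V = 12 × 16 × 4 = 768 m³.
RT60 = 0.161 × 768 / 188.270 = 0.66 s.

0.66 seconds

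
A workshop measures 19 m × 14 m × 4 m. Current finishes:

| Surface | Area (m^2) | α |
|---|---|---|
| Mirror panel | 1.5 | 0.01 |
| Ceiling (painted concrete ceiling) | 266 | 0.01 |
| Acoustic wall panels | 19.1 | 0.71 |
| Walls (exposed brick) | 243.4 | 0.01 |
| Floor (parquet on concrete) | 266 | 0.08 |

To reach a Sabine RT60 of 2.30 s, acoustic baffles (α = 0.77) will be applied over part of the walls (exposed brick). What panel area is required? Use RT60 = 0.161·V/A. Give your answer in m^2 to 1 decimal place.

Equivalent absorption area: A₁ = 1.5·0.01 + 266·0.01 + 19.1·0.71 + 243.4·0.01 + 266·0.08 = 39.950 m^2.
V = 1064 m³. Target absorption A₂ = 0.161 × 1064 / 2.30 = 74.480 sabins.
Absorption to add: 74.480 − 39.950 = 34.530 sabins.
Each m^2 of panel replacing the walls (exposed brick) adds (0.77 − 0.01) = 0.76 sabins.
Panel area = 34.530 / 0.76 = 45.4 m^2.

45.4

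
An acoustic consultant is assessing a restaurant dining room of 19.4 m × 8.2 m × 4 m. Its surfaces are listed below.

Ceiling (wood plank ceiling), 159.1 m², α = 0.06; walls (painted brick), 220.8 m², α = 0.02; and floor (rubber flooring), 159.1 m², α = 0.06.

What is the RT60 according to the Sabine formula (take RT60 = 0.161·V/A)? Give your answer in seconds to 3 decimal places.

4.358 seconds

Summing Sᵢαᵢ: 9.546 + 4.416 + 9.546 → A = 23.508 sabins.
V = 19.4·8.2·4 = 636.32 m³.
Sabine: RT60 = 0.161 × 636.32 / 23.508 = 4.358 s.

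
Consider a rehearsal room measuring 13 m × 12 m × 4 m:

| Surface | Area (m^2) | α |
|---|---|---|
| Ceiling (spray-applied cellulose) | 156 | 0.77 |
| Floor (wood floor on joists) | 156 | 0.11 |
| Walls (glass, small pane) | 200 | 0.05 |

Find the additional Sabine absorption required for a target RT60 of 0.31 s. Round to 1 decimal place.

A₁ = Σ Sᵢαᵢ = 156·0.77 + 156·0.11 + 200·0.05 = 147.280 sabins.
Target A₂ = 0.161·624/0.31 = 324.077 sabins (V = 624 m³).
Shortfall: 324.077 − 147.280 = 176.8 sabins.

176.8 sabins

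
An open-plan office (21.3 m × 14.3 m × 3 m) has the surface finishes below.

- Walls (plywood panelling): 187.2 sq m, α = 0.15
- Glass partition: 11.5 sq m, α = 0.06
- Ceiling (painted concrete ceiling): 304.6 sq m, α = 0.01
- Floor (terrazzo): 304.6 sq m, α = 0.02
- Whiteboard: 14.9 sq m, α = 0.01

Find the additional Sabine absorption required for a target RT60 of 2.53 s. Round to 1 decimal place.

20.1 sabins

Equivalent absorption area: A₁ = 187.2*0.15 + 11.5*0.06 + 304.6*0.01 + 304.6*0.02 + 14.9*0.01 = 38.057 sq m.
V = 913.77 m³. Required absorption A₂ = 0.161 × 913.77 / 2.53 = 58.149 sabins.
Additional absorption ΔA = 58.149 − 38.057 = 20.1 sabins.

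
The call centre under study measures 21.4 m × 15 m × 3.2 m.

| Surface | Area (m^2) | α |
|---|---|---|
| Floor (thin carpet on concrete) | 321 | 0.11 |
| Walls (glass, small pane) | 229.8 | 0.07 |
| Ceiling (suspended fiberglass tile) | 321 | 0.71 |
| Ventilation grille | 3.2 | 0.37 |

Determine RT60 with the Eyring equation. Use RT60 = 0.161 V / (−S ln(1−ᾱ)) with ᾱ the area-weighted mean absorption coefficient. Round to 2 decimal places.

Total surface area S = 321 + 229.8 + 321 + 3.2 = 875.0 m^2.
Σ(Sᵢαᵢ) = 321·0.11 + 229.8·0.07 + 321·0.71 + 3.2·0.37 = 280.490.
Mean coefficient ᾱ = A/S = 0.3206.
Eyring denominator: −S ln(1−ᾱ) = 338.227.
V = 21.4 × 15 × 3.2 = 1027.2 m³.
RT60 = 0.161 × 1027.2 / 338.227 = 0.49 s.

0.49 sec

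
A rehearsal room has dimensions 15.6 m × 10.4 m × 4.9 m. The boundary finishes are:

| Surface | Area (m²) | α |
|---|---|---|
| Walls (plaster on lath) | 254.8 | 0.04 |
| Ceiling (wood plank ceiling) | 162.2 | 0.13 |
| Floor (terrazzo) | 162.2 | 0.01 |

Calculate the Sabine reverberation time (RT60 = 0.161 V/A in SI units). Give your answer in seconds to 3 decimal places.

Summing Sᵢαᵢ: 10.192 + 21.086 + 1.622 → A = 32.900 sabins.
Volume V = 15.6 × 10.4 × 4.9 = 794.976 m³.
Sabine: RT60 = 0.161 × 794.976 / 32.900 = 3.890 s.

3.890 s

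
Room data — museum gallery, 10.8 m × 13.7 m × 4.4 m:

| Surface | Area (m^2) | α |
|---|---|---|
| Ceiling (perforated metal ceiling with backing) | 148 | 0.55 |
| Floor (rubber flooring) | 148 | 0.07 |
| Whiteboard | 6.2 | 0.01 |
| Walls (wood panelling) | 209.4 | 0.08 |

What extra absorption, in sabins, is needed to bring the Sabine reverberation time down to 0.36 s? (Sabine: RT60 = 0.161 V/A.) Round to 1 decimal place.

182.6 sabins

Summing Sᵢαᵢ: 81.400 + 10.360 + 0.062 + 16.752 → A₁ = 108.574 sabins.
V = 651.024 m³. Required absorption A₂ = 0.161 × 651.024 / 0.36 = 291.152 sabins.
ΔA = A₂ − A₁ = 291.152 − 108.574 = 182.6 sabins.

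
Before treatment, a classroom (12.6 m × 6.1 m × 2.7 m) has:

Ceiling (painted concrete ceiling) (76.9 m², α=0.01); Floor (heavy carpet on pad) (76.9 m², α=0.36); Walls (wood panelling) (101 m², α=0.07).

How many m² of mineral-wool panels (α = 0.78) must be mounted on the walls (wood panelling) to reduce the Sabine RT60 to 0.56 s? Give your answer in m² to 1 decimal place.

34.0

Summing Sᵢαᵢ: 0.769 + 27.684 + 7.070 → A₁ = 35.523 sabins.
Required A₂ = 0.161·207.522/0.56 = 59.663 sabins.
ΔA needed = 59.663 − 35.523 = 24.140 sabins.
Net gain per m²: Δα = 0.78 − 0.07 = 0.71.
Panel area = 24.140 / 0.71 = 34.0 m².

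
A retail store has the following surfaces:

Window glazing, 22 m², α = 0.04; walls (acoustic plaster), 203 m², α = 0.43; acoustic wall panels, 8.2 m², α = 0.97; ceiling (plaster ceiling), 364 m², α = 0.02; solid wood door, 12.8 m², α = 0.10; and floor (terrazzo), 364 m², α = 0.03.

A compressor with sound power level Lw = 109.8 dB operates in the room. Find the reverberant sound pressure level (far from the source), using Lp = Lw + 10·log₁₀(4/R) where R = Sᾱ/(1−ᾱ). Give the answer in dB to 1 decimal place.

94.6 dB

A = 115.604 sabins; S = 974.0 m².
ᾱ = 115.604/974.0 = 0.1187; R = Sᾱ/(1−ᾱ) = 115.604/(1−0.1187) = 131.174 m².
Lp = Lw + 10 log₁₀(4/R) = 109.8 -15.16 = 94.6 dB.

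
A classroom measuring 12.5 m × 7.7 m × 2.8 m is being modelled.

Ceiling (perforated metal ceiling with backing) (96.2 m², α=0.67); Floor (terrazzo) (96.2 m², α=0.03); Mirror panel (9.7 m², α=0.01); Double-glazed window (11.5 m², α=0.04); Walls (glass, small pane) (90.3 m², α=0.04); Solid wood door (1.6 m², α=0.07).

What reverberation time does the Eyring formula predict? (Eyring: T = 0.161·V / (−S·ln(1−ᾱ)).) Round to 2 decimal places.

Total surface area S = 96.2 + 96.2 + 9.7 + 11.5 + 90.3 + 1.6 = 305.5 m².
Absorption A = 96.2·0.67 + 96.2·0.03 + 9.7·0.01 + 11.5·0.04 + 90.3·0.04 + 1.6·0.07 = 71.621 sabins.
ᾱ = 71.621 / 305.5 = 0.2344.
Eyring denominator: −S ln(1−ᾱ) = 81.598.
V = 12.5 × 7.7 × 2.8 = 269.5 m³.
T = 0.161·V/[−S·ln(1−ᾱ)] = 0.161·269.5/81.598 = 0.53 s.

0.53 seconds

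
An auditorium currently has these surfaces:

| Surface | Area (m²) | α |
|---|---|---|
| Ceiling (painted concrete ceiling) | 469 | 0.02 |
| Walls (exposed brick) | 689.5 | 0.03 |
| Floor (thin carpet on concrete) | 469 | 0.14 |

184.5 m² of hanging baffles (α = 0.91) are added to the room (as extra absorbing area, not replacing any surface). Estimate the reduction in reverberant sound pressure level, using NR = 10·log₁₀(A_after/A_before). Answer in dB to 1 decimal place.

A_before = Σ Sᵢαᵢ = 469*0.02 + 689.5*0.03 + 469*0.14 = 95.725 sabins.
Added absorption = 184.5 × 0.91 = 167.895 sabins.
A_after = 95.725 + 167.895 = 263.620 sabins.
NR = 10·log₁₀(263.620/95.725) = 4.4 dB.

4.4 dB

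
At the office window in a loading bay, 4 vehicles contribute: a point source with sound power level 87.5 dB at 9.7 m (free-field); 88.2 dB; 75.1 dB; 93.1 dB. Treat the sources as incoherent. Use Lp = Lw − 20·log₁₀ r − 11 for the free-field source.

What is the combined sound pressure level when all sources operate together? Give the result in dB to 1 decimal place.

Source at 9.7 m: Lp = 87.5 − 20·log₁₀(9.7) − 11 = 56.8 dB.
Converting to relative power and adding: 10^(56.8/10) + 10^(88.2/10) + 10^(75.1/10) + 10^(93.1/10) = 2.735e+09.
L_total = 10·log₁₀(2.735e+09) = 94.4 dB.

94.4 dB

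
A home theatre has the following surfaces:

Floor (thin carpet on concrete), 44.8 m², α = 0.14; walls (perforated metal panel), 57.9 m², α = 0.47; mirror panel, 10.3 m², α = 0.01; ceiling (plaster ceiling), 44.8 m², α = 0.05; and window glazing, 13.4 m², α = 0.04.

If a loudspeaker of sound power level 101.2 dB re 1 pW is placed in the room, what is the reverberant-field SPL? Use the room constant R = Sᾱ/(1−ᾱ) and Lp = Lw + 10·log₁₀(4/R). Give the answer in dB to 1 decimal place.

Σ(Sᵢαᵢ) = 44.8·0.14 + 57.9·0.47 + 10.3·0.01 + 44.8·0.05 + 13.4·0.04 = 36.364; total area S = 171.2 m².
ᾱ = 0.2124, so room constant R = A/(1−ᾱ) = 46.171 m².
Lp = 101.2 + 10·log₁₀(4/46.171) = 101.2 + (-10.62) = 90.6 dB.

90.6 dB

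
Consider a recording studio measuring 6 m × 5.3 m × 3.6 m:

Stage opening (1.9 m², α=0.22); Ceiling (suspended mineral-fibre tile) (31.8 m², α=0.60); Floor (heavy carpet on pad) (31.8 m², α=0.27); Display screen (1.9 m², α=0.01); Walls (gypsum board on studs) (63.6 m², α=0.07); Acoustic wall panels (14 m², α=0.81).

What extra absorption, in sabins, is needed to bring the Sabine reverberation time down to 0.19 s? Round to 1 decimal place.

Total absorption A₁ = 1.9·0.22 + 31.8·0.60 + 31.8·0.27 + 1.9·0.01 + 63.6·0.07 + 14·0.81
  = 0.418 + 19.080 + 8.586 + 0.019 + 4.452 + 11.340 = 43.895 m² sabins.
Target A₂ = 0.161·114.48/0.19 = 97.007 sabins (V = 114.48 m³).
Shortfall: 97.007 − 43.895 = 53.1 sabins.

53.1 sabins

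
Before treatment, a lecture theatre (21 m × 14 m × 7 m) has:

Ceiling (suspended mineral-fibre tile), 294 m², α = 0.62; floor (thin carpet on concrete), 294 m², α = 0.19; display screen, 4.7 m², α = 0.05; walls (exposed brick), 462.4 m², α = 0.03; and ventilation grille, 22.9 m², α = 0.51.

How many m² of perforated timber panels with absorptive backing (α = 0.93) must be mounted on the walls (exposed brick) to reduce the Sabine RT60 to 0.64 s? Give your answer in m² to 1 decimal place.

Equivalent absorption area: A₁ = 294*0.62 + 294*0.19 + 4.7*0.05 + 462.4*0.03 + 22.9*0.51 = 263.926 m².
Required A₂ = 0.161·2058/0.64 = 517.716 sabins.
ΔA needed = 517.716 − 263.926 = 253.790 sabins.
Each m² of panel replacing the walls (exposed brick) adds (0.93 − 0.03) = 0.90 sabins.
Panel area = 253.790 / 0.90 = 282.0 m².

282.0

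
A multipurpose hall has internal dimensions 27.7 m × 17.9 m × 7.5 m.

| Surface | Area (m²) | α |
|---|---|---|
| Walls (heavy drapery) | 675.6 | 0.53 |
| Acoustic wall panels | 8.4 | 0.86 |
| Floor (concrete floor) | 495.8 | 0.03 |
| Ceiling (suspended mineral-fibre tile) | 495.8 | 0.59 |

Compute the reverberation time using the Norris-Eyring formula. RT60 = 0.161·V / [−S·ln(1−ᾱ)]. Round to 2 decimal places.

0.70 sec

Total surface area S = 675.6 + 8.4 + 495.8 + 495.8 = 1675.6 m².
Absorption A = 675.6×0.53 + 8.4×0.86 + 495.8×0.03 + 495.8×0.59 = 672.688 sabins.
ᾱ = 672.688 / 1675.6 = 0.4015.
−S·ln(1−ᾱ) = −1675.6 × ln(1 − 0.4015) = 860.134.
V = 27.7 × 17.9 × 7.5 = 3718.725 m³.
T = 0.161·V/[−S·ln(1−ᾱ)] = 0.161·3718.725/860.134 = 0.70 s.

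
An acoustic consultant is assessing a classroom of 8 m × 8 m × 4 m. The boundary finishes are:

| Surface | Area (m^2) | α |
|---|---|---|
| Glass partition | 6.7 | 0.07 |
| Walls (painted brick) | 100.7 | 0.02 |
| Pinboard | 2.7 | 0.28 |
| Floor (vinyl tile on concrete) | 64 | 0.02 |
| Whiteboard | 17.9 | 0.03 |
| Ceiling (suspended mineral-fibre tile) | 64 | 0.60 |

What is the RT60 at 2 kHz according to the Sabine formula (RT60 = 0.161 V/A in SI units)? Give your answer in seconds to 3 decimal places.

0.948 s

Summing Sᵢαᵢ: 0.469 + 2.014 + 0.756 + 1.280 + 0.537 + 38.400 → A = 43.456 sabins.
Volume V = 8 × 8 × 4 = 256 m³.
T = 0.161 V/A = 0.161·256/43.456 = 0.948 s.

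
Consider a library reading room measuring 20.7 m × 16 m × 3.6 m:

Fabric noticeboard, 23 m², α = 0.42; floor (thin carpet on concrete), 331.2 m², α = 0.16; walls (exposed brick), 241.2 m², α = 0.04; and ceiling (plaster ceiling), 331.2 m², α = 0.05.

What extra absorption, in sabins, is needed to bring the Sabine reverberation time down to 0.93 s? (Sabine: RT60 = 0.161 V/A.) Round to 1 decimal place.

117.6 sabins

A₁ = Σ Sᵢαᵢ = 23×0.42 + 331.2×0.16 + 241.2×0.04 + 331.2×0.05 = 88.860 sabins.
V = 1192.32 m³. Required absorption A₂ = 0.161 × 1192.32 / 0.93 = 206.412 sabins.
ΔA = A₂ − A₁ = 206.412 − 88.860 = 117.6 sabins.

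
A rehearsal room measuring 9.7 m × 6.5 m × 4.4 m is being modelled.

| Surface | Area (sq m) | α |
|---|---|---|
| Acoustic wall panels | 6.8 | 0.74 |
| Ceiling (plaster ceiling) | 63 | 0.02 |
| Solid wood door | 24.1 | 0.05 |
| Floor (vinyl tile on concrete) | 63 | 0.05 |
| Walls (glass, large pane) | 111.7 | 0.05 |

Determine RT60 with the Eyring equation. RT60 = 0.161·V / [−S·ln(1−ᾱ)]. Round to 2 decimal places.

2.67 sec

Total surface area S = 6.8 + 63 + 24.1 + 63 + 111.7 = 268.6 sq m.
Σ(Sᵢαᵢ) = 6.8·0.74 + 63·0.02 + 24.1·0.05 + 63·0.05 + 111.7·0.05 = 16.232.
Mean coefficient ᾱ = A/S = 0.0604.
−S·ln(1−ᾱ) = −268.6 × ln(1 − 0.0604) = 16.734.
V = 9.7 × 6.5 × 4.4 = 277.42 m³.
RT60 = 0.161 × 277.42 / 16.734 = 2.67 s.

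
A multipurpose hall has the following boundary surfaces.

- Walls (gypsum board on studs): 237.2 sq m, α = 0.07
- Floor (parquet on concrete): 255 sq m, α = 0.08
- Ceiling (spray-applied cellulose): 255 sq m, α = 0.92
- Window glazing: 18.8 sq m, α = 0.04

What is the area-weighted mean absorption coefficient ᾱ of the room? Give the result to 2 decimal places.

S = Σ Sᵢ = 237.2 + 255 + 255 + 18.8 = 766.0 sq m.
A = 237.2×0.07 + 255×0.08 + 255×0.92 + 18.8×0.04 = 272.356 sabins.
ᾱ = A/S = 0.36.

0.36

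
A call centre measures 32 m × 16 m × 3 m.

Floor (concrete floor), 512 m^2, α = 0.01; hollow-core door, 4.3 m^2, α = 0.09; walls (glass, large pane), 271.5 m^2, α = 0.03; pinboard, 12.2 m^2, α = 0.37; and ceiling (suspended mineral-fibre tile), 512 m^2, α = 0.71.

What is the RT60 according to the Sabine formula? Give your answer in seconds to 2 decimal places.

0.65 sec

A = Σ Sᵢαᵢ = 512×0.01 + 4.3×0.09 + 271.5×0.03 + 12.2×0.37 + 512×0.71 = 381.686 sabins.
Volume V = 32 × 16 × 3 = 1536 m³.
Sabine: RT60 = 0.161 × 1536 / 381.686 = 0.65 s.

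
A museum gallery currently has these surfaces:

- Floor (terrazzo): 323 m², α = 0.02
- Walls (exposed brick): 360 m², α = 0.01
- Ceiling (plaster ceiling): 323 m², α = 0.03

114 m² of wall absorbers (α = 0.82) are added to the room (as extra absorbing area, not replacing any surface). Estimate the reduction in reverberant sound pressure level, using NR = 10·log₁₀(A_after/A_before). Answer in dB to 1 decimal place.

Summing Sᵢαᵢ: 6.460 + 3.600 + 9.690 → A_before = 19.750 sabins.
Added absorption = 114 × 0.82 = 93.480 sabins.
A_after = 19.750 + 93.480 = 113.230 sabins.
NR = 10·log₁₀(113.230/19.750) = 7.6 dB.

7.6 dB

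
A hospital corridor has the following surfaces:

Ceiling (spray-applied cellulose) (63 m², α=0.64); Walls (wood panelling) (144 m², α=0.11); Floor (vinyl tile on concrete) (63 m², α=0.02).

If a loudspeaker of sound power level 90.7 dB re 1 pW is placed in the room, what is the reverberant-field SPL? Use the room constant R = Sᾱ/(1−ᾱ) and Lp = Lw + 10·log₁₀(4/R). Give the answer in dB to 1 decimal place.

78.1 dB

Σ(Sᵢαᵢ) = 63·0.64 + 144·0.11 + 63·0.02 = 57.420; total area S = 270.0 m².
ᾱ = 0.2127, so room constant R = A/(1−ᾱ) = 72.933 m².
Lp = Lw + 10 log₁₀(4/R) = 90.7 -12.61 = 78.1 dB.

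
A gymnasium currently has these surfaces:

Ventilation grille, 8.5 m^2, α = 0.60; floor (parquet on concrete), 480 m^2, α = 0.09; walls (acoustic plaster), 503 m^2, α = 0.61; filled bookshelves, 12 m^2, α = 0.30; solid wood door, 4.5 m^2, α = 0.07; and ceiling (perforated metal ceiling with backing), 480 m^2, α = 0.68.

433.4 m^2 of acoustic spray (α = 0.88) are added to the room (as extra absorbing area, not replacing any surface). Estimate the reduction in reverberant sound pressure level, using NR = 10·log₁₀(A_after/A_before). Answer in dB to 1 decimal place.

Summing Sᵢαᵢ: 5.100 + 43.200 + 306.830 + 3.600 + 0.315 + 326.400 → A_before = 685.445 sabins.
Added absorption = 433.4 × 0.88 = 381.392 sabins.
New total A_after = 1066.837 sabins.
NR = 10·log₁₀(1066.837/685.445) = 1.9 dB.

1.9 dB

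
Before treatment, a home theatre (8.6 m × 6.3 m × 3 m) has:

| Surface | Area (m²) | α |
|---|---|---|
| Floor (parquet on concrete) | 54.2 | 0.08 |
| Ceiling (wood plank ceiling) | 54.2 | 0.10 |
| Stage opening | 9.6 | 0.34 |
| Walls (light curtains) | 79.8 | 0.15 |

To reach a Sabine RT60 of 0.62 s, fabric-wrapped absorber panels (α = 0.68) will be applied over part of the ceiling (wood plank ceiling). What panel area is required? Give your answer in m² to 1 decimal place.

Equivalent absorption area: A₁ = 54.2×0.08 + 54.2×0.10 + 9.6×0.34 + 79.8×0.15 = 24.990 m².
V = 162.54 m³. Target absorption A₂ = 0.161 × 162.54 / 0.62 = 42.208 sabins.
ΔA needed = 42.208 − 24.990 = 17.218 sabins.
Net gain per m²: Δα = 0.68 − 0.10 = 0.58.
Area = ΔA/Δα = 17.218/0.58 = 29.7 m².

29.7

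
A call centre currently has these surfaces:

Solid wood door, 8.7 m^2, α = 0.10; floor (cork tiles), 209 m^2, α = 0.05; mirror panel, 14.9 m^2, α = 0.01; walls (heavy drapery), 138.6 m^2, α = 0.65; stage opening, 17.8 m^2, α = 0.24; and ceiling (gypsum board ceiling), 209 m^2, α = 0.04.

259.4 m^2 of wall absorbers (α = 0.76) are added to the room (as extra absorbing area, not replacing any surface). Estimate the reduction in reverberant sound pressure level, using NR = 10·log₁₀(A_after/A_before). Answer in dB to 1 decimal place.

A_before = Σ Sᵢαᵢ = 8.7·0.10 + 209·0.05 + 14.9·0.01 + 138.6·0.65 + 17.8·0.24 + 209·0.04 = 114.191 sabins.
Treatment contributes 259.4·0.76 = 197.144 sabins.
New total A_after = 311.335 sabins.
NR = 10·log₁₀(311.335/114.191) = 4.4 dB.

4.4 dB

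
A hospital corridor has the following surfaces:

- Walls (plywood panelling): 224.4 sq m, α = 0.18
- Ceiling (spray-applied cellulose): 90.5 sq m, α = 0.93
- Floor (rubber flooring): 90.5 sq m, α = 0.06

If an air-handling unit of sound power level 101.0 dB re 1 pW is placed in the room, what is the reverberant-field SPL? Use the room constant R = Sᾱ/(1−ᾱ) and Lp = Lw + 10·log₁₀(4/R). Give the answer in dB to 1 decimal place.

84.2 dB

Σ(Sᵢαᵢ) = 224.4×0.18 + 90.5×0.93 + 90.5×0.06 = 129.987; total area S = 405.4 sq m.
ᾱ = 129.987/405.4 = 0.3206; R = Sᾱ/(1−ᾱ) = 129.987/(1−0.3206) = 191.326 sq m.
Lp = Lw + 10 log₁₀(4/R) = 101.0 -16.80 = 84.2 dB.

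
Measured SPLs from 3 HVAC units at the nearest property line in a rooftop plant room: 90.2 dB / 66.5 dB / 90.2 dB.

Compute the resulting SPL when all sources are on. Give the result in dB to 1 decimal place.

Σ 10^(Lᵢ/10) = 2.099e+09.
Back to dB: 10·log₁₀ Σ = 93.2 dB.

93.2 dB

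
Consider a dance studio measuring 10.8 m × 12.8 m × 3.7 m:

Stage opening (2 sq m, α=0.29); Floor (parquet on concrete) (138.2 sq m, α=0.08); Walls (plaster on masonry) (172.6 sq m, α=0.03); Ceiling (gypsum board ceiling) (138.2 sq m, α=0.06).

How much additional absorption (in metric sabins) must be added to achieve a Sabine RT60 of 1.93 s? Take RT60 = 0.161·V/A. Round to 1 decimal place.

A₁ = Σ Sᵢαᵢ = 2×0.29 + 138.2×0.08 + 172.6×0.03 + 138.2×0.06 = 25.106 sabins.
Target A₂ = 0.161·511.488/1.93 = 42.668 sabins (V = 511.488 m³).
Additional absorption ΔA = 42.668 − 25.106 = 17.6 sabins.

17.6 sabins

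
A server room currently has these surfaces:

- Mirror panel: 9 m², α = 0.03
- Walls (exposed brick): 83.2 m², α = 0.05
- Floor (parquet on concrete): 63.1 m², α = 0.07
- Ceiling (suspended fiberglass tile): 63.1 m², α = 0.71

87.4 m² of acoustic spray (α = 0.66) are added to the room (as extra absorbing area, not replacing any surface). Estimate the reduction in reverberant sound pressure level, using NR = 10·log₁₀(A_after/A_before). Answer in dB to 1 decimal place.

3.2 dB

Total absorption A_before = 9·0.03 + 83.2·0.05 + 63.1·0.07 + 63.1·0.71
  = 0.270 + 4.160 + 4.417 + 44.801 = 53.648 m² sabins.
Added absorption = 87.4 × 0.66 = 57.684 sabins.
New total A_after = 111.332 sabins.
Reduction = 10 log₁₀(A_after/A_before) = 10 log₁₀(2.0752) = 3.2 dB.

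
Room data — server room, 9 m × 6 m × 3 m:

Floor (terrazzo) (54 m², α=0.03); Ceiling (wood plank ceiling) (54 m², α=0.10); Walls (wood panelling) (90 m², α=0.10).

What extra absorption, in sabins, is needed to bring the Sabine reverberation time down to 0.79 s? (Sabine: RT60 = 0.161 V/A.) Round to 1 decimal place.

Equivalent absorption area: A₁ = 54·0.03 + 54·0.10 + 90·0.10 = 16.020 m².
Target A₂ = 0.161·162/0.79 = 33.015 sabins (V = 162 m³).
Additional absorption ΔA = 33.015 − 16.020 = 17.0 sabins.

17.0 sabins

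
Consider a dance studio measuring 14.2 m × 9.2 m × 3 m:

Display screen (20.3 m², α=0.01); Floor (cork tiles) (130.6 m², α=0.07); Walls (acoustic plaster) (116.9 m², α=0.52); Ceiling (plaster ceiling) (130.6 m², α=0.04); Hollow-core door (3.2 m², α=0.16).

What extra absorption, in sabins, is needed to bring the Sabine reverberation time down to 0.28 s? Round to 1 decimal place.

Summing Sᵢαᵢ: 0.203 + 9.142 + 60.788 + 5.224 + 0.512 → A₁ = 75.869 sabins.
Target A₂ = 0.161·391.92/0.28 = 225.354 sabins (V = 391.92 m³).
Shortfall: 225.354 − 75.869 = 149.5 sabins.

149.5 sabins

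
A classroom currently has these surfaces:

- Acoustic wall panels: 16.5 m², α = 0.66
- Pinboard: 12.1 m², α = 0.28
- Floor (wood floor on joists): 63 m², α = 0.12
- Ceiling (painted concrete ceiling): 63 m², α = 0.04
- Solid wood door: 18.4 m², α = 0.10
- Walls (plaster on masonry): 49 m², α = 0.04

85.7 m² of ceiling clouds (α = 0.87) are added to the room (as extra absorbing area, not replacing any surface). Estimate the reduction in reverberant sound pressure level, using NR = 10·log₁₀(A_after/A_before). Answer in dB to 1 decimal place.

Summing Sᵢαᵢ: 10.890 + 3.388 + 7.560 + 2.520 + 1.840 + 1.960 → A_before = 28.158 sabins.
Treatment contributes 85.7·0.87 = 74.559 sabins.
New total A_after = 102.717 sabins.
NR = 10·log₁₀(102.717/28.158) = 5.6 dB.

5.6 dB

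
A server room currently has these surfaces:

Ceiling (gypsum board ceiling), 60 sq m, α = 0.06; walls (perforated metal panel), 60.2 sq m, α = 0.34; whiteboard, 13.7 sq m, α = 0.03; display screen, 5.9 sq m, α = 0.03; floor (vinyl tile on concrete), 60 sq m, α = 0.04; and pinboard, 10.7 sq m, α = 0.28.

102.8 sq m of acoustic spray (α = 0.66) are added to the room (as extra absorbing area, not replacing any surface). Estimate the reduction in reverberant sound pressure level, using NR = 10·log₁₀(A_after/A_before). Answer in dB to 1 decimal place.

5.1 dB

Total absorption A_before = 60×0.06 + 60.2×0.34 + 13.7×0.03 + 5.9×0.03 + 60×0.04 + 10.7×0.28
  = 3.600 + 20.468 + 0.411 + 0.177 + 2.400 + 2.996 = 30.052 sq m sabins.
Added absorption = 102.8 × 0.66 = 67.848 sabins.
A_after = 30.052 + 67.848 = 97.900 sabins.
Reduction = 10 log₁₀(A_after/A_before) = 10 log₁₀(3.2577) = 5.1 dB.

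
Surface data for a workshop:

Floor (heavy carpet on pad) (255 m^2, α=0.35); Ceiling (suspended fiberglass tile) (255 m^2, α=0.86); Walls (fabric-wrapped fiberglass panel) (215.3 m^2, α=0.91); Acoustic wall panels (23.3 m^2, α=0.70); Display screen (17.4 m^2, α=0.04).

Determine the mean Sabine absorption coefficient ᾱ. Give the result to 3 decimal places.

Total surface area S = 766.0 m^2.
Weighted sum Σ Sα = 521.479.
ᾱ = A/S = 0.681.

0.681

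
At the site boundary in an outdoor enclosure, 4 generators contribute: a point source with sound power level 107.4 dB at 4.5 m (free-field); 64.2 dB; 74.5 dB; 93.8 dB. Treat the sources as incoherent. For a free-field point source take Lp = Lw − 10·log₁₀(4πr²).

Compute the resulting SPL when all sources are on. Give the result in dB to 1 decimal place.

Source at 4.5 m: Lp = 107.4 − 10·log₁₀(4π·4.5²) = 107.4 − 10·log₁₀(254.469) = 83.3 dB.
Sum in the linear (power) domain: Σ 10^(Lᵢ/10) = 10^(83.3/10) + 10^(64.2/10) + 10^(74.5/10) + 10^(93.8/10) = 2.643e+09.
L_total = 10·log₁₀(2.643e+09) = 94.2 dB.

94.2 dB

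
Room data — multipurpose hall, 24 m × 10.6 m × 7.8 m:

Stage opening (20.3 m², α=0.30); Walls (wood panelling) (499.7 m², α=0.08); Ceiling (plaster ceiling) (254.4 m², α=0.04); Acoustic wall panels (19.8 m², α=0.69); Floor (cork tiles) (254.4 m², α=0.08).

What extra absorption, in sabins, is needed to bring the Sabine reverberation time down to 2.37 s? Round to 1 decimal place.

Total absorption A₁ = 20.3×0.30 + 499.7×0.08 + 254.4×0.04 + 19.8×0.69 + 254.4×0.08
  = 6.090 + 39.976 + 10.176 + 13.662 + 20.352 = 90.256 m² sabins.
For T = 2.37 s, need A₂ = 0.161·V/T = 0.161·1984.32/2.37 = 134.800 sabins.
Additional absorption ΔA = 134.800 − 90.256 = 44.5 sabins.

44.5 sabins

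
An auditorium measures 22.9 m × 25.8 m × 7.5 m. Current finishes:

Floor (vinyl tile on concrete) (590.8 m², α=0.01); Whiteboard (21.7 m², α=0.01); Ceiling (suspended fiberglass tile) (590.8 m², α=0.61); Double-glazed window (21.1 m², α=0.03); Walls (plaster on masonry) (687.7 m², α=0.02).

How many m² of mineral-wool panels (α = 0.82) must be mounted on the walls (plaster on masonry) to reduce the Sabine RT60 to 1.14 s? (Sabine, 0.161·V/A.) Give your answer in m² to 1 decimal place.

A₁ = Σ Sᵢαᵢ = 590.8·0.01 + 21.7·0.01 + 590.8·0.61 + 21.1·0.03 + 687.7·0.02 = 380.900 sabins.
Required A₂ = 0.161·4431.15/1.14 = 625.803 sabins.
ΔA needed = 625.803 − 380.900 = 244.903 sabins.
Each m² of panel replacing the walls (plaster on masonry) adds (0.82 − 0.02) = 0.80 sabins.
Area = ΔA/Δα = 244.903/0.80 = 306.1 m².

306.1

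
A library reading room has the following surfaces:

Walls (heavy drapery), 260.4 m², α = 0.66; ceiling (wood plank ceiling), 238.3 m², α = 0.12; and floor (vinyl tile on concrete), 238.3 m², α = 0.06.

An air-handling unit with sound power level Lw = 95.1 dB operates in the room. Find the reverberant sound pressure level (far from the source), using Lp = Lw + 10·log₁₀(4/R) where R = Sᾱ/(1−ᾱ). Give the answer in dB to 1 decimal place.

A = 214.758 sabins; S = 737.0 m².
ᾱ = 0.2914, so room constant R = A/(1−ᾱ) = 303.074 m².
Lp = Lw + 10 log₁₀(4/R) = 95.1 -18.79 = 76.3 dB.

76.3 dB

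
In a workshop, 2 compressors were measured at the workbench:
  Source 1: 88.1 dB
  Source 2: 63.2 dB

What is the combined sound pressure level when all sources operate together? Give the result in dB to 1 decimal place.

88.1 dB

Sum in the linear (power) domain: Σ 10^(Lᵢ/10) = 10^(88.1/10) + 10^(63.2/10) = 6.477e+08.
Back to dB: 10·log₁₀ Σ = 88.1 dB.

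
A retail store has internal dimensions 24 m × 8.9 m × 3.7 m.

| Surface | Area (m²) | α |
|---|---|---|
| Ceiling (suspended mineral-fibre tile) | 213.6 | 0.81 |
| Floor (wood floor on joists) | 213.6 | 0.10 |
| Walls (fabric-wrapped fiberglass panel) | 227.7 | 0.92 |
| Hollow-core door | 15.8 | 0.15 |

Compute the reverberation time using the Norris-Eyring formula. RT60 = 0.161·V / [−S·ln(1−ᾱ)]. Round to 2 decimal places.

0.20 sec

Total surface area S = 213.6 + 213.6 + 227.7 + 15.8 = 670.7 m².
Σ(Sᵢαᵢ) = 213.6×0.81 + 213.6×0.10 + 227.7×0.92 + 15.8×0.15 = 406.230.
ᾱ = 406.230 / 670.7 = 0.6057.
−S·ln(1−ᾱ) = −670.7 × ln(1 − 0.6057) = 624.182.
V = 24 × 8.9 × 3.7 = 790.32 m³.
RT60 = 0.161 × 790.32 / 624.182 = 0.20 s.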